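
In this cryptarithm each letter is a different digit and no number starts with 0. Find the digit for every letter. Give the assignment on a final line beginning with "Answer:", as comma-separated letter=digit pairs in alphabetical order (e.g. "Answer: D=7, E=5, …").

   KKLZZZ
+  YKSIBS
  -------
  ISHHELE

Step 1. [col 1: Z + S ≡ E (mod 10)] several values work for Z in column 1 (Z + S ≡ E (mod 10), carry-in 0); try Z=5. So Z=5.
Step 2. [col 1: Z + S ≡ E (mod 10)] no forcing yet in column 1 (carry-in 0); E=7 is free and consistent — try it, so E=7.
Step 3. [I] I is the leading digit of a 7-digit sum of two 6-digit numbers; the final carry is exactly 1 ⇒ I=1.
Step 4. [col 1: Z + S ≡ E (mod 10)] column 1 reads Z+S+carry(0)=E with Z=5, E=7; with digits 1,5,7 already taken and all letters distinct, the only value for S is 2. So S=2.
Step 5. [col 2: Z + B ≡ L (mod 10)] no forcing yet in column 2 (carry-in 0); B=9 is free and consistent — try it, so B=9.
Step 6. [col 2: Z + B ≡ L (mod 10)] in column 2 we have Z+B≡L with carry-in 0; given Z=5, B=9 and digits 1,2,5,7,9 already taken and all letters distinct, that pins L to 4. So L=4.
Step 7. [col 4: L + S ≡ H (mod 10)] column 4: given L=4, S=2, carry-in 0, and digits 1,2,4,5,7,9 already taken and all letters distinct, L+S≡H (mod 10) forces H=6, so H=6.
Step 8. [col 5: K + K ≡ H (mod 10)] several values work for K in column 5 (K + K ≡ H (mod 10), carry-in 0); try K=8 ⇒ K=8.
Step 9. [col 6: K + Y ≡ S (mod 10)] column 6: given K=8, S=2, carry-in 1, and digits 1,2,4,5,6,7,8,9 already taken and all letters distinct, K+Y≡S (mod 10) forces Y=3, so Y=3.

Answer: B=9, E=7, H=6, I=1, K=8, L=4, S=2, Y=3, Z=5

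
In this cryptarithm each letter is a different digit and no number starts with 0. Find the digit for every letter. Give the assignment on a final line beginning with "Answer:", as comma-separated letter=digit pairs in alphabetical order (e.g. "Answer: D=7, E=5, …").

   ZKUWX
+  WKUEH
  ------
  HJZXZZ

Step 1. [col 1: X + H ≡ Z (mod 10)] X=5 is one option consistent with column 1 (X + H ≡ Z (mod 10), carry-in 0) — take it ⇒ X=5.
Step 2. [col 1: X + H ≡ Z (mod 10)] several values work for H in column 1 (X + H ≡ Z (mod 10), carry-in 0); try H=1. So H=1.
Step 3. [col 1: X + H ≡ Z (mod 10)] from column 1 (X=5, H=1, carry-in 0, digits 1,5 already taken and all letters distinct): Z must equal 6, so Z=6.
Step 4. [col 2: W + E ≡ Z (mod 10)] no forcing yet in column 2 (carry-in 0); E=9 is free and consistent — try it. So E=9.
Step 5. [col 2: W + E ≡ Z (mod 10)] column 2 reads W+E+carry(0)=Z with E=9, Z=6; with digits 1,5,6,9 already taken and all letters distinct, the only value for W is 7. So W=7.
Step 6. [col 3: U + U ≡ X (mod 10)] in column 3 we have U+U≡X with carry-in 1; given X=5 and digits 1,5,6,7,9 already taken and all letters distinct, that pins U to 2 ⇒ U=2.
Step 7. [col 4: K + K ≡ Z (mod 10)] no forcing yet in column 4 (carry-in 0); K=8 is free and consistent — try it ⇒ K=8.
Step 8. [col 5: Z + W ≡ J (mod 10)] column 5 reads Z+W+carry(1)=J with Z=6, W=7; with digits 1,2,5,6,7,8,9 already taken and all letters distinct, the only value for J is 4, so J=4.

Answer: E=9, H=1, J=4, K=8, U=2, W=7, X=5, Z=6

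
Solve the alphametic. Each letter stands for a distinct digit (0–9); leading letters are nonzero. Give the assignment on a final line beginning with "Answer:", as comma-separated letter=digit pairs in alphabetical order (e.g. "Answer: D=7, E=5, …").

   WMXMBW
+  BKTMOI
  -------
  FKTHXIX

Step 1. [col 1: W + I ≡ X (mod 10)] W=6 is one option consistent with column 1 (W + I ≡ X (mod 10), carry-in 0) — take it. So W=6.
Step 2. [F] F is the leading digit of a 7-digit sum of two 6-digit numbers; the final carry is exactly 1. So F=1.
Step 3. [col 1: W + I ≡ X (mod 10)] no forcing yet in column 1 (carry-in 0); I=8 is free and consistent — try it, so I=8.
Step 4. [col 1: W + I ≡ X (mod 10)] column 1: given W=6, I=8, carry-in 0, and digits 1,6,8 already taken and all letters distinct, W+I≡X (mod 10) forces X=4 ⇒ X=4.
Step 5. [col 2: B + O ≡ I (mod 10)] O=0 is one option consistent with column 2 (B + O ≡ I (mod 10), carry-in 1) — take it, so O=0.
Step 6. [col 2: B + O ≡ I (mod 10)] column 2 reads B+O+carry(1)=I with O=0, I=8; with digits 0,1,4,6,8 already taken and all letters distinct, the only value for B is 7. So B=7.
Step 7. [col 3: M + M ≡ X (mod 10)] column 3 reads M+M+carry(0)=X with X=4; with digits 0,1,4,6,7,8 already taken and all letters distinct, the only value for M is 2 ⇒ M=2.
Step 8. [col 4: X + T ≡ H (mod 10)] H=9 is one option consistent with column 4 (X + T ≡ H (mod 10), carry-in 0) — take it ⇒ H=9.
Step 9. [col 4: X + T ≡ H (mod 10)] column 4: given X=4, H=9, carry-in 0, and digits 0,1,2,4,6,7,8,9 already taken and all letters distinct, X+T≡H (mod 10) forces T=5 ⇒ T=5.
Step 10. [col 5: M + K ≡ T (mod 10)] column 5 reads M+K+carry(0)=T with M=2, T=5; with digits 0,1,2,4,5,6,7,8,9 already taken and all letters distinct, the only value for K is 3 ⇒ K=3.

Answer: B=7, F=1, H=9, I=8, K=3, M=2, O=0, T=5, W=6, X=4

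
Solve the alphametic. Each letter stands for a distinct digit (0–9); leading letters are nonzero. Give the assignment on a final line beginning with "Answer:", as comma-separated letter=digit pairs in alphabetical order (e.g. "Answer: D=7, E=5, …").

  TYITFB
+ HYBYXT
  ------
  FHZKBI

Step 1. [col 1: B + T ≡ I (mod 10)] column 1 (B + T ≡ I (mod 10), carry-in 0) doesn't pin B yet; pick B=8 and continue. So B=8.
Step 2. [col 1: B + T ≡ I (mod 10)] column 1 (B + T ≡ I (mod 10), carry-in 0) doesn't pin T yet; pick T=3 and continue ⇒ T=3.
Step 3. [col 1: B + T ≡ I (mod 10)] column 1: given B=8, T=3, carry-in 0, and digits 3,8 already taken and all letters distinct, B+T≡I (mod 10) forces I=1 ⇒ I=1.
Step 4. [col 2: F + X ≡ B (mod 10)] column 2 (F + X ≡ B (mod 10), carry-in 1) doesn't pin F yet; pick F=7 and continue ⇒ F=7.
Step 5. [col 2: F + X ≡ B (mod 10)] column 2 reads F+X+carry(1)=B with F=7, B=8; with digits 1,3,7,8 already taken and all letters distinct, the only value for X is 0. So X=0.
Step 6. [col 3: T + Y ≡ K (mod 10)] several values work for K in column 3 (T + Y ≡ K (mod 10), carry-in 0); try K=5. So K=5.
Step 7. [col 3: T + Y ≡ K (mod 10)] column 3 reads T+Y+carry(0)=K with T=3, K=5; with digits 0,1,3,5,7,8 already taken and all letters distinct, the only value for Y is 2 ⇒ Y=2.
Step 8. [col 4: I + B ≡ Z (mod 10)] column 4: given I=1, B=8, carry-in 0, and digits 0,1,2,3,5,7,8 already taken and all letters distinct, I+B≡Z (mod 10) forces Z=9. So Z=9.
Step 9. [col 5: Y + Y ≡ H (mod 10)] column 5 reads Y+Y+carry(0)=H with Y=2; with digits 0,1,2,3,5,7,8,9 already taken and all letters distinct, the only value for H is 4. So H=4.

Answer: B=8, F=7, H=4, I=1, K=5, T=3, X=0, Y=2, Z=9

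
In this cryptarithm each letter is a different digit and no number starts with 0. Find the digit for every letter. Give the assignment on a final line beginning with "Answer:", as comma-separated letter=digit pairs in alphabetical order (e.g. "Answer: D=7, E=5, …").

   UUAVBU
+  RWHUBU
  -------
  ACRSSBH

Step 1. [col 1: U + U ≡ H (mod 10)] no forcing yet in column 1 (carry-in 0); U=7 is free and consistent — try it. So U=7.
Step 2. [col 1: U + U ≡ H (mod 10)] in column 1 we have U+U≡H with carry-in 0; given U=7 and digits 7 already taken and all letters distinct, that pins H to 4 ⇒ H=4.
Step 3. [col 2: B + B ≡ B (mod 10)] in column 2 we have B+B≡B with carry-in 1; given nothing yet and digits 4,7 already taken and all letters distinct, that pins B to 9, so B=9.
Step 4. [col 3: V + U ≡ S (mod 10)] several values work for V in column 3 (V + U ≡ S (mod 10), carry-in 1); try V=8. So V=8.
Step 5. [col 3: V + U ≡ S (mod 10)] column 3: given V=8, U=7, carry-in 1, and digits 4,7,8,9 already taken and all letters distinct, V+U≡S (mod 10) forces S=6 ⇒ S=6.
Step 6. [col 4: A + H ≡ S (mod 10)] column 4: given H=4, S=6, carry-in 1, and digits 4,6,7,8,9 already taken and all letters distinct, A+H≡S (mod 10) forces A=1. So A=1.
Step 7. [col 5: U + W ≡ R (mod 10)] several values work for R in column 5 (U + W ≡ R (mod 10), carry-in 0); try R=2 ⇒ R=2.
Step 8. [col 5: U + W ≡ R (mod 10)] from column 5 (U=7, R=2, carry-in 0, digits 1,2,4,6,7,8,9 already taken and all letters distinct): W must equal 5. So W=5.
Step 9. [col 6: U + R ≡ C (mod 10)] in column 6 we have U+R≡C with carry-in 1; given U=7, R=2 and digits 1,2,4,5,6,7,8,9 already taken and all letters distinct, that pins C to 0 ⇒ C=0.

Answer: A=1, B=9, C=0, H=4, R=2, S=6, U=7, V=8, W=5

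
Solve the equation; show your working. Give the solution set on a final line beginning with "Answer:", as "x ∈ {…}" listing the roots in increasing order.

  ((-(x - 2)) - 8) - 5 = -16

Step 1. [((-(x - 2)) - 8) - 5 = -16] -5 is outermost — add 5 both sides ⇒ sub: (-(x - 2)) - 8 = -11.
Step 2. [(-(x - 2)) - 8 = -11] add 8: x sits inside (… - 8) ⇒ sub: -(x - 2) = -3.
Step 3. [-(x - 2) = -3] leading − — multiply by −1, so neg: x - 2 = 3.
Step 4. [x - 2 = 3] -2 is outermost — add 2 both sides. So sub: x = 5.

Answer: x ∈ {5}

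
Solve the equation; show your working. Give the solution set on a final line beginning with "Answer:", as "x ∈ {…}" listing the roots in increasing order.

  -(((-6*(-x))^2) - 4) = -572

Step 1. [-(((-6*(-x))^2) - 4) = -572] flip signs both sides, so neg: ((-6*(-x))^2) - 4 = 572.
Step 2. [((-6*(-x))^2) - 4 = 572] -4 is outermost — add 4 both sides. So sub: (-6*(-x))^2 = 576.
Step 3. [(-6*(-x))^2 = 576] √ both sides: 576 ≥ 0 gives two branches ⇒ sqrt: -6*(-x) = 24 or -24.
Step 4. [-6*(-x) = 24 or -24] divide by the outer -6, so div: -x = -4 or 4.
Step 5. [-x = -4 or 4] LHS negated; negate both sides, so neg: x = 4 or -4.

Answer: x ∈ {-4, 4}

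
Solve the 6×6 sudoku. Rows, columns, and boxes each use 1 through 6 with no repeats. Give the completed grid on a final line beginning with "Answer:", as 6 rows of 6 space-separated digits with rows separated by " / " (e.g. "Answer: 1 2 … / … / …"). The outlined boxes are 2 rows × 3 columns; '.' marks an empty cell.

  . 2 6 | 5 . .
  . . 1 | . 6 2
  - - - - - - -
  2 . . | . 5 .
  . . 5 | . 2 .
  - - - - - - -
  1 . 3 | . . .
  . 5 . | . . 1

Step 1. [r5c5∈{4}] only 4 remains possible at r5c5, so r5c5=4.
Step 2. [r3c3∈{4}] r3c3 has the single candidate 4. So r3c3=4.
Step 3. [r5c2∈{6}] only 6 remains possible at r5c2. So r5c2=6.
Step 4. [r2c2∈{3,4}] in col 2, 4 fits only at r2c2. So r2c2=4.
Step 5. [r2c4∈{3}] r2c4's peers cover all but 3, so r2c4=3.
Step 6. [r6c4∈{2,6}] in row 6, 6 fits only at r6c4. So r6c4=6.
Step 7. [r3c6∈{3,6}] 6 has one home in row 3: r3c6. So r3c6=6.
Step 8. [r4c6∈{3,4}] in col 6, 3 fits only at r4c6, so r4c6=3.
Step 9. [r4c2∈{1}] nothing but 1 survives at r4c2. So r4c2=1.
Step 10. [r6c5∈{3}] r6c5's peers cover all but 3, so r6c5=3.
Step 11. [r5c6∈{5}] r5c6's peers cover all but 5. So r5c6=5.
Step 12. [r5c4∈{2}] r5c4 is down to just 2 ⇒ r5c4=2.
Step 13. [r3c4∈{1}] r3c4 has the single candidate 1. So r3c4=1.
Step 14. [r6c1∈{4}] r6c1 is down to just 4. So r6c1=4.
Step 15. [r1c6∈{4}] r1c6 has the single candidate 4, so r1c6=4.
Step 16. [r3c2∈{3}] r3c2 has the single candidate 3, so r3c2=3.
Step 17. [r4c1∈{6}] r4c1 is down to just 6, so r4c1=6.
Step 18. [r2c1∈{5}] r2c1 has the single candidate 5 ⇒ r2c1=5.
Step 19. [r1c1∈{3}] r1c1 has the single candidate 3 ⇒ r1c1=3.
Step 20. [r6c3∈{2}] r6c3 has the single candidate 2, so r6c3=2.
Step 21. [r4c4∈{4}] r4c4 has the single candidate 4 ⇒ r4c4=4.
Step 22. [r1c5∈{1}] only 1 remains possible at r1c5, so r1c5=1.

Answer: 3 2 6 5 1 4 / 5 4 1 3 6 2 / 2 3 4 1 5 6 / 6 1 5 4 2 3 / 1 6 3 2 4 5 / 4 5 2 6 3 1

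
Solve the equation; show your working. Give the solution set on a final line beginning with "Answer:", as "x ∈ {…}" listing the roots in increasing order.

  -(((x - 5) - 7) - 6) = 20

Step 1. [-(((x - 5) - 7) - 6) = 20] leading − — multiply by −1. So neg: ((x - 5) - 7) - 6 = -20.
Step 2. [((x - 5) - 7) - 6 = -20] 6 comes off first (add 6), so sub: (x - 5) - 7 = -14.
Step 3. [(x - 5) - 7 = -14] peel the -7: add 7 from each side. So sub: x - 5 = -7.
Step 4. [x - 5 = -7] -5 is outermost — add 5 both sides. So sub: x = -2.

Answer: x ∈ {-2}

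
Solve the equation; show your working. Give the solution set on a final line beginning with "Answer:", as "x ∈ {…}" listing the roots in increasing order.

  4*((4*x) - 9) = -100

Step 1. [4*((4*x) - 9) = -100] leading coefficient 4: divide by 4 ⇒ div: (4*x) - 9 = -25.
Step 2. [(4*x) - 9 = -25] add 9: x sits inside (… - 9). So sub: 4*x = -16.
Step 3. [4*x = -16] divide by the outer 4 ⇒ div: x = -4.

Answer: x ∈ {-4}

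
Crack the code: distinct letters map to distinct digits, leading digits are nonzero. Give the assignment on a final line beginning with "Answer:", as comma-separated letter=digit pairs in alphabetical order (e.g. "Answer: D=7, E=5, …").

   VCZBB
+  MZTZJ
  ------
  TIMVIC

Step 1. [col 1: B + J ≡ C (mod 10)] no forcing yet in column 1 (carry-in 0); J=6 is free and consistent — try it. So J=6.
Step 2. [col 1: B + J ≡ C (mod 10)] no forcing yet in column 1 (carry-in 0); B=8 is free and consistent — try it. So B=8.
Step 3. [col 1: B + J ≡ C (mod 10)] from column 1 (B=8, J=6, carry-in 0, digits 6,8 already taken and all letters distinct): C must equal 4, so C=4.
Step 4. [T] adding two 5-digit numbers gives at most 5+1 digits, and here it does — T is that final carry and must be 1, so T=1.
Step 5. [col 2: B + Z ≡ I (mod 10)] column 2 (B + Z ≡ I (mod 10), carry-in 1) doesn't pin I yet; pick I=2 and continue, so I=2.
Step 6. [col 2: B + Z ≡ I (mod 10)] column 2: given B=8, I=2, carry-in 1, and digits 1,2,4,6,8 already taken and all letters distinct, B+Z≡I (mod 10) forces Z=3. So Z=3.
Step 7. [col 3: Z + T ≡ V (mod 10)] in column 3 we have Z+T≡V with carry-in 1; given Z=3, T=1 and digits 1,2,3,4,6,8 already taken and all letters distinct, that pins V to 5 ⇒ V=5.
Step 8. [col 4: C + Z ≡ M (mod 10)] from column 4 (C=4, Z=3, carry-in 0, digits 1,2,3,4,5,6,8 already taken and all letters distinct): M must equal 7. So M=7.

Answer: B=8, C=4, I=2, J=6, M=7, T=1, V=5, Z=3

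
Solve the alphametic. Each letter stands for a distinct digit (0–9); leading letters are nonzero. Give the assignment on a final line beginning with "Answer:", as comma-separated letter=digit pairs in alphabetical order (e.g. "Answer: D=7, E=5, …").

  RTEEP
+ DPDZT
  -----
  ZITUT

Step 1. [col 1: P + T ≡ T (mod 10)] in column 1 we have P+T≡T with carry-in 0; given nothing yet and all letters distinct, none taken yet, that pins P to 0, so P=0.
Step 2. [col 1: P + T ≡ T (mod 10)] T=2 is one option consistent with column 1 (P + T ≡ T (mod 10), carry-in 0) — take it ⇒ T=2.
Step 3. [col 2: E + Z ≡ U (mod 10)] column 2 (E + Z ≡ U (mod 10), carry-in 0) doesn't pin E yet; pick E=7 and continue, so E=7.
Step 4. [col 2: E + Z ≡ U (mod 10)] Z=9 is one option consistent with column 2 (E + Z ≡ U (mod 10), carry-in 0) — take it, so Z=9.
Step 5. [col 2: E + Z ≡ U (mod 10)] from column 2 (E=7, Z=9, carry-in 0, digits 0,2,7,9 already taken and all letters distinct): U must equal 6 ⇒ U=6.
Step 6. [col 3: E + D ≡ T (mod 10)] column 3: given E=7, T=2, carry-in 1, and digits 0,2,6,7,9 already taken and all letters distinct, E+D≡T (mod 10) forces D=4. So D=4.
Step 7. [col 4: T + P ≡ I (mod 10)] column 4: given T=2, P=0, carry-in 1, and digits 0,2,4,6,7,9 already taken and all letters distinct, T+P≡I (mod 10) forces I=3. So I=3.
Step 8. [col 5: R + D ≡ Z (mod 10)] in column 5 we have R+D≡Z with carry-in 0; given D=4, Z=9 and digits 0,2,3,4,6,7,9 already taken and all letters distinct, that pins R to 5 ⇒ R=5.

Answer: D=4, E=7, I=3, P=0, R=5, T=2, U=6, Z=9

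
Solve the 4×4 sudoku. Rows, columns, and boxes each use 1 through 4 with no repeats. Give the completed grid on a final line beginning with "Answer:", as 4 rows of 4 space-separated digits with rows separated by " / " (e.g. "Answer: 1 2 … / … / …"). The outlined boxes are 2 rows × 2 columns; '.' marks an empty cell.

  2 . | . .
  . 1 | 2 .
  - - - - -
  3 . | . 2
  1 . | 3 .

Step 1. [r4c4∈{4}] nothing but 4 survives at r4c4. So r4c4=4.
Step 2. [r1c4∈{1,3}] 1 has one home in col 4: r1c4. So r1c4=1.
Step 3. [r3c2∈{4}] r3c2 has the single candidate 4 ⇒ r3c2=4.
Step 4. [r3c3∈{1}] r3c3's peers cover all but 1, so r3c3=1.
Step 5. [r1c2∈{3}] r1c2 is down to just 3, so r1c2=3.
Step 6. [r4c2∈{2}] r4c2 is down to just 2. So r4c2=2.
Step 7. [r2c4∈{3}] r2c4's peers cover all but 3 ⇒ r2c4=3.
Step 8. [r1c3∈{4}] nothing but 4 survives at r1c3. So r1c3=4.
Step 9. [r2c1∈{4}] r2c1 has the single candidate 4, so r2c1=4.

Answer: 2 3 4 1 / 4 1 2 3 / 3 4 1 2 / 1 2 3 4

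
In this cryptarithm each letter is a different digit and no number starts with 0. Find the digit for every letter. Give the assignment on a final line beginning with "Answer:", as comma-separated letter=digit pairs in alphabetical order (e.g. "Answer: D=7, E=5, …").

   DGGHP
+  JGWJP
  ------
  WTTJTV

Step 1. [col 1: P + P ≡ V (mod 10)] P=4 is one option consistent with column 1 (P + P ≡ V (mod 10), carry-in 0) — take it, so P=4.
Step 2. [col 1: P + P ≡ V (mod 10)] in column 1 we have P+P≡V with carry-in 0; given P=4 and digits 4 already taken and all letters distinct, that pins V to 8, so V=8.
Step 3. [col 2: H + J ≡ T (mod 10)] H=3 is one option consistent with column 2 (H + J ≡ T (mod 10), carry-in 0) — take it. So H=3.
Step 4. [col 2: H + J ≡ T (mod 10)] no forcing yet in column 2 (carry-in 0); T=0 is free and consistent — try it ⇒ T=0.
Step 5. [W] the sum has 6 digits but both addends have 5; that extra leading digit W is the final carry, namely 1, so W=1.
Step 6. [col 2: H + J ≡ T (mod 10)] from column 2 (H=3, T=0, carry-in 0, digits 0,1,3,4,8 already taken and all letters distinct): J must equal 7, so J=7.
Step 7. [col 3: G + W ≡ J (mod 10)] column 3 reads G+W+carry(1)=J with W=1, J=7; with digits 0,1,3,4,7,8 already taken and all letters distinct, the only value for G is 5 ⇒ G=5.
Step 8. [col 5: D + J ≡ T (mod 10)] column 5: given J=7, T=0, carry-in 1, and digits 0,1,3,4,5,7,8 already taken and all letters distinct, D+J≡T (mod 10) forces D=2, so D=2.

Answer: D=2, G=5, H=3, J=7, P=4, T=0, V=8, W=1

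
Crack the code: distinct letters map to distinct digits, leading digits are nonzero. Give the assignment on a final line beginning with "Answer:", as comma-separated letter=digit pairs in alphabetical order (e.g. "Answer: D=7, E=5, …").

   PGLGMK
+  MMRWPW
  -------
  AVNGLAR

Step 1. [col 1: K + W ≡ R (mod 10)] column 1 (K + W ≡ R (mod 10), carry-in 0) doesn't pin K yet; pick K=9 and continue ⇒ K=9.
Step 2. [col 1: K + W ≡ R (mod 10)] several values work for W in column 1 (K + W ≡ R (mod 10), carry-in 0); try W=5, so W=5.
Step 3. [A] A is the leading digit of a 7-digit sum of two 6-digit numbers; the final carry is exactly 1. So A=1.
Step 4. [col 1: K + W ≡ R (mod 10)] column 1: given K=9, W=5, carry-in 0, and digits 1,5,9 already taken and all letters distinct, K+W≡R (mod 10) forces R=4, so R=4.
Step 5. [col 2: M + P ≡ A (mod 10)] column 2 (M + P ≡ A (mod 10), carry-in 1) doesn't pin M yet; pick M=3 and continue ⇒ M=3.
Step 6. [col 2: M + P ≡ A (mod 10)] column 2: given M=3, A=1, carry-in 1, and digits 1,3,4,5,9 already taken and all letters distinct, M+P≡A (mod 10) forces P=7, so P=7.
Step 7. [col 3: G + W ≡ L (mod 10)] no forcing yet in column 3 (carry-in 1); L=8 is free and consistent — try it ⇒ L=8.
Step 8. [col 3: G + W ≡ L (mod 10)] column 3 reads G+W+carry(1)=L with W=5, L=8; with digits 1,3,4,5,7,8,9 already taken and all letters distinct, the only value for G is 2. So G=2.
Step 9. [col 5: G + M ≡ N (mod 10)] in column 5 we have G+M≡N with carry-in 1; given G=2, M=3 and digits 1,2,3,4,5,7,8,9 already taken and all letters distinct, that pins N to 6, so N=6.
Step 10. [col 6: P + M ≡ V (mod 10)] from column 6 (P=7, M=3, carry-in 0, digits 1,2,3,4,5,6,7,8,9 already taken and all letters distinct): V must equal 0 ⇒ V=0.

Answer: A=1, G=2, K=9, L=8, M=3, N=6, P=7, R=4, V=0, W=5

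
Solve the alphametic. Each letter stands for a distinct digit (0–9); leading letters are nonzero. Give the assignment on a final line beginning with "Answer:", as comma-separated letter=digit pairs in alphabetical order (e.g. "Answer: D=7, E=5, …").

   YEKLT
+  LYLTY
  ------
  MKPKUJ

Step 1. [M] M is the leading digit of a 6-digit sum of two 5-digit numbers; the final carry is exactly 1 ⇒ M=1.
Step 2. [col 1: T + Y ≡ J (mod 10)] J=8 is one option consistent with column 1 (T + Y ≡ J (mod 10), carry-in 0) — take it, so J=8.
Step 3. [col 1: T + Y ≡ J (mod 10)] column 1 (T + Y ≡ J (mod 10), carry-in 0) doesn't pin T yet; pick T=3 and continue, so T=3.
Step 4. [col 1: T + Y ≡ J (mod 10)] in column 1 we have T+Y≡J with carry-in 0; given T=3, J=8 and digits 1,3,8 already taken and all letters distinct, that pins Y to 5. So Y=5.
Step 5. [col 2: L + T ≡ U (mod 10)] L=9 is one option consistent with column 2 (L + T ≡ U (mod 10), carry-in 0) — take it, so L=9.
Step 6. [col 2: L + T ≡ U (mod 10)] column 2: given L=9, T=3, carry-in 0, and digits 1,3,5,8,9 already taken and all letters distinct, L+T≡U (mod 10) forces U=2. So U=2.
Step 7. [col 3: K + L ≡ K (mod 10)] no forcing yet in column 3 (carry-in 1); K=4 is free and consistent — try it ⇒ K=4.
Step 8. [col 4: E + Y ≡ P (mod 10)] column 4: given Y=5, carry-in 1, and digits 1,2,3,4,5,8,9 already taken and all letters distinct, E+Y≡P (mod 10) forces P=6. So P=6.
Step 9. [col 4: E + Y ≡ P (mod 10)] column 4 reads E+Y+carry(1)=P with Y=5, P=6; with digits 1,2,3,4,5,6,8,9 already taken and all letters distinct, the only value for E is 0. So E=0.

Answer: E=0, J=8, K=4, L=9, M=1, P=6, T=3, U=2, Y=5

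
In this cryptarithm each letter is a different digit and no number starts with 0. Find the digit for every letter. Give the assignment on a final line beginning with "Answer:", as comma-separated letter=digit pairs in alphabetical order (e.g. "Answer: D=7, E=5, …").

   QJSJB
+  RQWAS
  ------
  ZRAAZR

Step 1. [col 1: B + S ≡ R (mod 10)] R=7 is one option consistent with column 1 (B + S ≡ R (mod 10), carry-in 0) — take it. So R=7.
Step 2. [col 1: B + S ≡ R (mod 10)] B=3 is one option consistent with column 1 (B + S ≡ R (mod 10), carry-in 0) — take it, so B=3.
Step 3. [Z] Z is the leading digit of a 6-digit sum of two 5-digit numbers; the final carry is exactly 1, so Z=1.
Step 4. [col 1: B + S ≡ R (mod 10)] column 1: given B=3, R=7, carry-in 0, and digits 1,3,7 already taken and all letters distinct, B+S≡R (mod 10) forces S=4, so S=4.
Step 5. [col 2: J + A ≡ Z (mod 10)] A=5 is one option consistent with column 2 (J + A ≡ Z (mod 10), carry-in 0) — take it ⇒ A=5.
Step 6. [col 2: J + A ≡ Z (mod 10)] from column 2 (A=5, Z=1, carry-in 0, digits 1,3,4,5,7 already taken and all letters distinct): J must equal 6, so J=6.
Step 7. [col 3: S + W ≡ A (mod 10)] column 3: given S=4, A=5, carry-in 1, and digits 1,3,4,5,6,7 already taken and all letters distinct, S+W≡A (mod 10) forces W=0 ⇒ W=0.
Step 8. [col 4: J + Q ≡ A (mod 10)] in column 4 we have J+Q≡A with carry-in 0; given J=6, A=5 and digits 0,1,3,4,5,6,7 already taken and all letters distinct, that pins Q to 9. So Q=9.

Answer: A=5, B=3, J=6, Q=9, R=7, S=4, W=0, Z=1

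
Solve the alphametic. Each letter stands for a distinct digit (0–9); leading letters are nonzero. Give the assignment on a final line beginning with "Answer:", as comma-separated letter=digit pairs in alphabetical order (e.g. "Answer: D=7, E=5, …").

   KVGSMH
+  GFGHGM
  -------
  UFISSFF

Step 1. [col 1: H + M ≡ F (mod 10)] no forcing yet in column 1 (carry-in 0); M=4 is free and consistent — try it. So M=4.
Step 2. [col 1: H + M ≡ F (mod 10)] no forcing yet in column 1 (carry-in 0); F=3 is free and consistent — try it, so F=3.
Step 3. [U] adding two 6-digit numbers gives at most 6+1 digits, and here it does — U is that final carry and must be 1. So U=1.
Step 4. [col 1: H + M ≡ F (mod 10)] in column 1 we have H+M≡F with carry-in 0; given M=4, F=3 and digits 1,3,4 already taken and all letters distinct, that pins H to 9. So H=9.
Step 5. [col 2: M + G ≡ F (mod 10)] in column 2 we have M+G≡F with carry-in 1; given M=4, F=3 and digits 1,3,4,9 already taken and all letters distinct, that pins G to 8. So G=8.
Step 6. [col 3: S + H ≡ S (mod 10)] no forcing yet in column 3 (carry-in 1); S=7 is free and consistent — try it ⇒ S=7.
Step 7. [col 5: V + F ≡ I (mod 10)] V=2 is one option consistent with column 5 (V + F ≡ I (mod 10), carry-in 1) — take it. So V=2.
Step 8. [col 5: V + F ≡ I (mod 10)] column 5 reads V+F+carry(1)=I with V=2, F=3; with digits 1,2,3,4,7,8,9 already taken and all letters distinct, the only value for I is 6, so I=6.
Step 9. [col 6: K + G ≡ F (mod 10)] from column 6 (G=8, F=3, carry-in 0, digits 1,2,3,4,6,7,8,9 already taken and all letters distinct): K must equal 5. So K=5.

Answer: F=3, G=8, H=9, I=6, K=5, M=4, S=7, U=1, V=2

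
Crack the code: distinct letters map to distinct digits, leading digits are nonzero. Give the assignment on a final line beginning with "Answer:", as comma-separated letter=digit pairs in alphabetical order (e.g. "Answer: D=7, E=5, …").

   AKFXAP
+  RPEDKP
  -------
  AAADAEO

Step 1. [col 1: P + P ≡ O (mod 10)] no forcing yet in column 1 (carry-in 0); P=6 is free and consistent — try it ⇒ P=6.
Step 2. [col 1: P + P ≡ O (mod 10)] from column 1 (P=6, carry-in 0, digits 6 already taken and all letters distinct): O must equal 2, so O=2.
Step 3. [col 2: A + K ≡ E (mod 10)] column 2 (A + K ≡ E (mod 10), carry-in 1) doesn't pin A yet; pick A=1 and continue ⇒ A=1.
Step 4. [col 2: A + K ≡ E (mod 10)] K=5 is one option consistent with column 2 (A + K ≡ E (mod 10), carry-in 1) — take it, so K=5.
Step 5. [col 2: A + K ≡ E (mod 10)] column 2: given A=1, K=5, carry-in 1, and digits 1,2,5,6 already taken and all letters distinct, A+K≡E (mod 10) forces E=7 ⇒ E=7.
Step 6. [col 3: X + D ≡ A (mod 10)] X=3 is one option consistent with column 3 (X + D ≡ A (mod 10), carry-in 0) — take it, so X=3.
Step 7. [col 3: X + D ≡ A (mod 10)] column 3: given X=3, A=1, carry-in 0, and digits 1,2,3,5,6,7 already taken and all letters distinct, X+D≡A (mod 10) forces D=8, so D=8.
Step 8. [col 4: F + E ≡ D (mod 10)] column 4: given E=7, D=8, carry-in 1, and digits 1,2,3,5,6,7,8 already taken and all letters distinct, F+E≡D (mod 10) forces F=0, so F=0.
Step 9. [col 6: A + R ≡ A (mod 10)] in column 6 we have A+R≡A with carry-in 1; given A=1 and digits 0,1,2,3,5,6,7,8 already taken and all letters distinct, that pins R to 9 ⇒ R=9.

Answer: A=1, D=8, E=7, F=0, K=5, O=2, P=6, R=9, X=3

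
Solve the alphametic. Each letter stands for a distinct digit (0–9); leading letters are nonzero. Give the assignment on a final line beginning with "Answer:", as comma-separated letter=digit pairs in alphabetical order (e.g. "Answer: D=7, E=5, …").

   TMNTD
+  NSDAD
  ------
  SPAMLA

Step 1. [S] S is the leading digit of a 6-digit sum of two 5-digit numbers; the final carry is exactly 1, so S=1.
Step 2. [col 1: D + D ≡ A (mod 10)] no forcing yet in column 1 (carry-in 0); A=0 is free and consistent — try it. So A=0.
Step 3. [col 1: D + D ≡ A (mod 10)] column 1: given A=0, carry-in 0, and digits 0,1 already taken and all letters distinct, D+D≡A (mod 10) forces D=5. So D=5.
Step 4. [col 2: T + A ≡ L (mod 10)] several values work for L in column 2 (T + A ≡ L (mod 10), carry-in 1); try L=8 ⇒ L=8.
Step 5. [col 2: T + A ≡ L (mod 10)] column 2 reads T+A+carry(1)=L with A=0, L=8; with digits 0,1,5,8 already taken and all letters distinct, the only value for T is 7. So T=7.
Step 6. [col 3: N + D ≡ M (mod 10)] no forcing yet in column 3 (carry-in 0); M=9 is free and consistent — try it, so M=9.
Step 7. [col 3: N + D ≡ M (mod 10)] column 3: given D=5, M=9, carry-in 0, and digits 0,1,5,7,8,9 already taken and all letters distinct, N+D≡M (mod 10) forces N=4 ⇒ N=4.
Step 8. [col 5: T + N ≡ P (mod 10)] from column 5 (T=7, N=4, carry-in 1, digits 0,1,4,5,7,8,9 already taken and all letters distinct): P must equal 2. So P=2.

Answer: A=0, D=5, L=8, M=9, N=4, P=2, S=1, T=7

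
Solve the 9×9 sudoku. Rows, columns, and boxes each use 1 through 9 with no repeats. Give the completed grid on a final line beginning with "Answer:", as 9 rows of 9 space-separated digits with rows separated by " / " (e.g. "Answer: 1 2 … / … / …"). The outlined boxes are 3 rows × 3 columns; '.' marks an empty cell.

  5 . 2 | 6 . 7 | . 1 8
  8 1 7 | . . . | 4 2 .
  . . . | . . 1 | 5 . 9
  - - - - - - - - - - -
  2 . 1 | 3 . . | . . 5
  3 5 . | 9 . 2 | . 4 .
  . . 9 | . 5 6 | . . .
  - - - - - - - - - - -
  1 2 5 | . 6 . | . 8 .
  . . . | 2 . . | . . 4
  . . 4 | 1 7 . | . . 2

Step 1. [r1c7∈{3}] nothing but 3 survives at r1c7 ⇒ r1c7=3.
Step 2. [r6c4∈{4,7,8}] r6c4 is the only open cell in col 4 admitting 7. So r6c4=7.
Step 3. [r4c2∈{4,6,7,8}] r4c2 is the only open cell in box 4 admitting 7. So r4c2=7.
Step 4. [r8c7∈{1,6,7,9}] across row 8, 1 lands solely at r8c7, so r8c7=1.
Step 5. [r5c3∈{6,8}] box 4 places 6 nowhere but r5c3 ⇒ r5c3=6.
Step 6. [r8c3∈{3,8}] across col 3, 8 lands solely at r8c3, so r8c3=8.
Step 7. [r1c2∈{4,9}] in box 1, 9 fits only at r1c2. So r1c2=9.
Step 8. [r9c6∈{3,5,8,9}] row 9 places 8 nowhere but r9c6, so r9c6=8.
Step 9. [r8c6∈{3,5,9}] across box 8, 5 lands solely at r8c6, so r8c6=5.
Step 10. [r6c8∈{3}] nothing but 3 survives at r6c8, so r6c8=3.
Step 11. [r1c5∈{4}] nothing but 4 survives at r1c5, so r1c5=4.
Step 12. [r9c2∈{3,6}] row 9 places 3 nowhere but r9c2, so r9c2=3.
Step 13. [r8c2∈{6}] nothing but 6 survives at r8c2. So r8c2=6.
Step 14. [r8c5∈{3,9}] across row 8, 3 lands solely at r8c5. So r8c5=3.
Step 15. [r4c5∈{8}] only 8 remains possible at r4c5 ⇒ r4c5=8.
Step 16. [r7c6∈{4,9}] in box 8, 9 fits only at r7c6. So r7c6=9.
Step 17. [r7c7∈{7}] r7c7 has the single candidate 7. So r7c7=7.
Step 18. [r8c8∈{9}] r8c8's peers cover all but 9. So r8c8=9.
Step 19. [r4c8∈{6}] only 6 remains possible at r4c8 ⇒ r4c8=6.
Step 20. [r6c2∈{4,8}] 8 has one home in col 2: r6c2 ⇒ r6c2=8.
Step 21. [r3c1∈{4,6}] r3c1 is the only open cell in row 3 admitting 6 ⇒ r3c1=6.
Step 22. [r5c5∈{1}] r5c5's peers cover all but 1, so r5c5=1.
Step 23. [r2c6∈{3}] r2c6 is down to just 3. So r2c6=3.
Step 24. [r6c9∈{1}] r6c9's peers cover all but 1, so r6c9=1.
Step 25. [r4c7∈{9}] r4c7 has the single candidate 9, so r4c7=9.
Step 26. [r3c8∈{7}] only 7 remains possible at r3c8. So r3c8=7.
Step 27. [r6c1∈{4}] r6c1's peers cover all but 4 ⇒ r6c1=4.
Step 28. [r2c4∈{5}] nothing but 5 survives at r2c4, so r2c4=5.
Step 29. [r2c5∈{9}] only 9 remains possible at r2c5 ⇒ r2c5=9.
Step 30. [r4c6∈{4}] nothing but 4 survives at r4c6, so r4c6=4.
Step 31. [r3c2∈{4}] r3c2's peers cover all but 4, so r3c2=4.
Step 32. [r2c9∈{6}] only 6 remains possible at r2c9, so r2c9=6.
Step 33. [r3c4∈{8}] nothing but 8 survives at r3c4. So r3c4=8.
Step 34. [r7c9∈{3}] only 3 remains possible at r7c9. So r7c9=3.
Step 35. [r5c9∈{7}] only 7 remains possible at r5c9 ⇒ r5c9=7.
Step 36. [r5c7∈{8}] nothing but 8 survives at r5c7 ⇒ r5c7=8.
Step 37. [r3c5∈{2}] r3c5's peers cover all but 2, so r3c5=2.
Step 38. [r3c3∈{3}] nothing but 3 survives at r3c3 ⇒ r3c3=3.
Step 39. [r6c7∈{2}] nothing but 2 survives at r6c7. So r6c7=2.
Step 40. [r9c7∈{6}] r9c7's peers cover all but 6 ⇒ r9c7=6.
Step 41. [r8c1∈{7}] only 7 remains possible at r8c1, so r8c1=7.
Step 42. [r9c1∈{9}] r9c1's peers cover all but 9. So r9c1=9.
Step 43. [r7c4∈{4}] r7c4's peers cover all but 4, so r7c4=4.
Step 44. [r9c8∈{5}] r9c8's peers cover all but 5. So r9c8=5.

Answer: 5 9 2 6 4 7 3 1 8 / 8 1 7 5 9 3 4 2 6 / 6 4 3 8 2 1 5 7 9 / 2 7 1 3 8 4 9 6 5 / 3 5 6 9 1 2 8 4 7 / 4 8 9 7 5 6 2 3 1 / 1 2 5 4 6 9 7 8 3 / 7 6 8 2 3 5 1 9 4 / 9 3 4 1 7 8 6 5 2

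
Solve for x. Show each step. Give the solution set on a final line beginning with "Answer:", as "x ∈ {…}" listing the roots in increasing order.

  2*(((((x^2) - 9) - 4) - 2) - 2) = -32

Step 1. [2*(((((x^2) - 9) - 4) - 2) - 2) = -32] divide by the outer 2. So div: ((((x^2) - 9) - 4) - 2) - 2 = -16.
Step 2. [((((x^2) - 9) - 4) - 2) - 2 = -16] add 2: x sits inside (… - 2). So sub: (((x^2) - 9) - 4) - 2 = -14.
Step 3. [(((x^2) - 9) - 4) - 2 = -14] -2 is outermost — add 2 both sides ⇒ sub: ((x^2) - 9) - 4 = -12.
Step 4. [((x^2) - 9) - 4 = -12] add 4: x sits inside (… - 4) ⇒ sub: (x^2) - 9 = -8.
Step 5. [(x^2) - 9 = -8] 9 comes off first (add 9) ⇒ sub: x^2 = 1.
Step 6. [x^2 = 1] √ both sides: 1 ≥ 0 gives two branches, so sqrt: x = 1 or -1.

Answer: x ∈ {-1, 1}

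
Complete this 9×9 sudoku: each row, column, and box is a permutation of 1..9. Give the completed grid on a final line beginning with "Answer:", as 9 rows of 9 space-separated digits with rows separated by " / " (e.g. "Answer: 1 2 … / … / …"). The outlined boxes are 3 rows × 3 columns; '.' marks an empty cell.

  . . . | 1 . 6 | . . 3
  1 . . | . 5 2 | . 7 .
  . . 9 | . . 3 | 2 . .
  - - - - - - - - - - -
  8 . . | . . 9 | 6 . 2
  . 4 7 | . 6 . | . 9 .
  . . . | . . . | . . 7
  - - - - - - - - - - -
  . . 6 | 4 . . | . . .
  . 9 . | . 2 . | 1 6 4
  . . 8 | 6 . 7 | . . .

Step 1. [r6c6∈{1,4,5,8}] across col 6, 4 lands solely at r6c6, so r6c6=4.
Step 2. [r8c1∈{3,5,7}] row 8 places 7 nowhere but r8c1, so r8c1=7.
Step 3. [r4c8∈{1,3,4,5}] in row 4, 4 fits only at r4c8. So r4c8=4.
Step 4. [r9c1∈{2,3,4,5}] row 9 places 4 nowhere but r9c1 ⇒ r9c1=4.
Step 5. [r7c7∈{3,5,7,8,9}] r7c7 is the only open cell in row 7 admitting 7, so r7c7=7.
Step 6. [r2c4∈{8,9}] col 4 places 9 nowhere but r2c4. So r2c4=9.
Step 7. [r1c7∈{4,5,8,9}] in row 1, 9 fits only at r1c7. So r1c7=9.
Step 8. [r6c1∈{2,3,5,6,9}] in row 6, 9 fits only at r6c1 ⇒ r6c1=9.
Step 9. [r6c2∈{1,2,3,5,6}] 6 has one home in row 6: r6c2, so r6c2=6.
Step 10. [r3c5∈{4,7,8}] row 3 places 4 nowhere but r3c5 ⇒ r3c5=4.
Step 11. [r1c3∈{2,4,5}] across row 1, 4 lands solely at r1c3, so r1c3=4.
Step 12. [r6c3∈{1,2,3,5}] 2 has one home in col 3: r6c3. So r6c3=2.
Step 13. [r4c3∈{1,3,5}] r4c3 is the only open cell in col 3 admitting 1. So r4c3=1.
Step 14. [r8c3∈{3,5}] 5 has one home in col 3: r8c3. So r8c3=5.
Step 15. [r8c4∈{3,8}] r8c4 is the only open cell in row 8 admitting 3, so r8c4=3.
Step 16. [r7c6∈{1,5,8}] 5 has one home in box 8: r7c6 ⇒ r7c6=5.
Step 17. [r5c6∈{1,8}] in col 6, 1 fits only at r5c6. So r5c6=1.
Step 18. [r3c9∈{1,5,6,8}] r3c9 is the only open cell in col 9 admitting 1 ⇒ r3c9=1.
Step 19. [r6c8∈{1,3,5,8}] row 6 places 1 nowhere but r6c8 ⇒ r6c8=1.
Step 20. [r5c4∈{2,5,8}] row 5 places 2 nowhere but r5c4, so r5c4=2.
Step 21. [r3c1∈{5,6}] r3c1 is the only open cell in row 3 admitting 6. So r3c1=6.
Step 22. [r2c9∈{6,8}] r2c9 is the only open cell in row 2 admitting 6, so r2c9=6.
Step 23. [r2c3∈{3}] nothing but 3 survives at r2c3, so r2c3=3.
Step 24. [r2c2∈{8}] nothing but 8 survives at r2c2. So r2c2=8.
Step 25. [r7c8∈{2,3,8}] r1c8 and r3c8 in col 8 both hold exactly {5,8}; those values are spoken for ⇒ r7c8≠8.
Step 26. [r7c9∈{8,9}] r7c9 is the only open cell in box 9 admitting 8. So r7c9=8.
Step 27. [r5c9∈{5}] only 5 remains possible at r5c9. So r5c9=5.
Step 28. [r4c2∈{3,5}] 5 has one home in box 4: r4c2. So r4c2=5.
Step 29. [r3c8∈{5,8}] r3c8 is the only open cell in row 3 admitting 5. So r3c8=5.
Step 30. [r3c4∈{7,8}] 8 has one home in row 3: r3c4. So r3c4=8.
Step 31. [r5c1∈{3}] r5c1 is down to just 3 ⇒ r5c1=3.
Step 32. [r7c1∈{2}] nothing but 2 survives at r7c1. So r7c1=2.
Step 33. [r7c8∈{3}] only 3 remains possible at r7c8 ⇒ r7c8=3.
Step 34. [r7c2∈{1}] r7c2 has the single candidate 1 ⇒ r7c2=1.
Step 35. [r6c5∈{3,8}] across col 5, 8 lands solely at r6c5 ⇒ r6c5=8.
Step 36. [r1c5∈{7}] r1c5's peers cover all but 7 ⇒ r1c5=7.
Step 37. [r7c5∈{9}] nothing but 9 survives at r7c5, so r7c5=9.
Step 38. [r1c8∈{8}] r1c8 is down to just 8 ⇒ r1c8=8.
Step 39. [r9c8∈{2}] nothing but 2 survives at r9c8 ⇒ r9c8=2.
Step 40. [r4c4∈{7}] r4c4 is down to just 7. So r4c4=7.
Step 41. [r9c2∈{3}] only 3 remains possible at r9c2. So r9c2=3.
Step 42. [r2c7∈{4}] only 4 remains possible at r2c7 ⇒ r2c7=4.
Step 43. [r9c9∈{9}] r9c9 is down to just 9 ⇒ r9c9=9.
Step 44. [r6c7∈{3}] r6c7 is down to just 3, so r6c7=3.
Step 45. [r5c7∈{8}] r5c7's peers cover all but 8 ⇒ r5c7=8.
Step 46. [r9c7∈{5}] r9c7 is down to just 5, so r9c7=5.
Step 47. [r9c5∈{1}] nothing but 1 survives at r9c5 ⇒ r9c5=1.
Step 48. [r1c2∈{2}] nothing but 2 survives at r1c2. So r1c2=2.
Step 49. [r1c1∈{5}] r1c1 has the single candidate 5, so r1c1=5.
Step 50. [r3c2∈{7}] nothing but 7 survives at r3c2, so r3c2=7.
Step 51. [r6c4∈{5}] only 5 remains possible at r6c4. So r6c4=5.
Step 52. [r4c5∈{3}] r4c5 has the single candidate 3 ⇒ r4c5=3.
Step 53. [r8c6∈{8}] only 8 remains possible at r8c6 ⇒ r8c6=8.

Answer: 5 2 4 1 7 6 9 8 3 / 1 8 3 9 5 2 4 7 6 / 6 7 9 8 4 3 2 5 1 / 8 5 1 7 3 9 6 4 2 / 3 4 7 2 6 1 8 9 5 / 9 6 2 5 8 4 3 1 7 / 2 1 6 4 9 5 7 3 8 / 7 9 5 3 2 8 1 6 4 / 4 3 8 6 1 7 5 2 9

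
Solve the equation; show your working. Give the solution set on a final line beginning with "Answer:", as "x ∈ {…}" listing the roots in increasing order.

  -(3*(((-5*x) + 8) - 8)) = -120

Step 1. [-(3*(((-5*x) + 8) - 8)) = -120] leading − — multiply by −1. So neg: 3*(((-5*x) + 8) - 8) = 120.
Step 2. [3*(((-5*x) + 8) - 8) = 120] LHS = 3·(…); ÷3 both sides ⇒ div: ((-5*x) + 8) - 8 = 40.
Step 3. [((-5*x) + 8) - 8 = 40] peel the -8: add 8 from each side. So sub: (-5*x) + 8 = 48.
Step 4. [(-5*x) + 8 = 48] 8 comes off first (subtract 8). So sub: -5*x = 40.
Step 5. [-5*x = 40] LHS = -5·(…); ÷-5 both sides, so div: x = -8.

Answer: x ∈ {-8}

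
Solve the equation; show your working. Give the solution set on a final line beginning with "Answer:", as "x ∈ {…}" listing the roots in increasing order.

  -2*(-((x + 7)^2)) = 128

Step 1. [-2*(-((x + 7)^2)) = 128] -2·(inner) — divide through by -2. So div: -((x + 7)^2) = -64.
Step 2. [-((x + 7)^2) = -64] LHS negated; negate both sides, so neg: (x + 7)^2 = 64.
Step 3. [(x + 7)^2 = 64] 64 ≥ 0, LHS is (·)² — take ±√. So sqrt: x + 7 = 8 or -8.
Step 4. [x + 7 = 8 or -8] 7 comes off first (subtract 7). So sub: x = 1 or -15.

Answer: x ∈ {-15, 1}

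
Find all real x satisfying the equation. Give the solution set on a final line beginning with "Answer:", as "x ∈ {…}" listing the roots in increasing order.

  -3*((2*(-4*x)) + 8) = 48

Step 1. [-3*((2*(-4*x)) + 8) = 48] -3·(inner) — divide through by -3. So div: (2*(-4*x)) + 8 = -16.
Step 2. [(2*(-4*x)) + 8 = -16] common factor 2 (LHS and -16) — divide through. So factor: (-4*x) + 4 = -8.
Step 3. [(-4*x) + 4 = -8] -4 | LHS and -4 | -8: pull -4 out ⇒ factor: x - 1 = 2.
Step 4. [x - 1 = 2] peel the -1: add 1 from each side ⇒ sub: x = 3.

Answer: x ∈ {3}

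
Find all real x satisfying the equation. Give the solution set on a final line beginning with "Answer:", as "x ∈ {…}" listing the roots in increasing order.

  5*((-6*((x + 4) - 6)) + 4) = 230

Step 1. [5*((-6*((x + 4) - 6)) + 4) = 230] LHS = 5·(…); ÷5 both sides. So div: (-6*((x + 4) - 6)) + 4 = 46.
Step 2. [(-6*((x + 4) - 6)) + 4 = 46] subtract 4: x sits inside (… + 4) ⇒ sub: -6*((x + 4) - 6) = 42.
Step 3. [-6*((x + 4) - 6) = 42] divide by the outer -6 ⇒ div: (x + 4) - 6 = -7.
Step 4. [(x + 4) - 6 = -7] -6 is outermost — add 6 both sides. So sub: x + 4 = -1.
Step 5. [x + 4 = -1] subtract 4: x sits inside (… + 4). So sub: x = -5.

Answer: x ∈ {-5}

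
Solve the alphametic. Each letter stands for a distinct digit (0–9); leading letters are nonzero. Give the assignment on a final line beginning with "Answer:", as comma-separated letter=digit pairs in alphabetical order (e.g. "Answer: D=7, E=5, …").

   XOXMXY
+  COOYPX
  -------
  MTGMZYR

Step 1. [M] M is the leading digit of a 7-digit sum of two 6-digit numbers; the final carry is exactly 1 ⇒ M=1.
Step 2. [col 1: Y + X ≡ R (mod 10)] no forcing yet in column 1 (carry-in 0); X=3 is free and consistent — try it ⇒ X=3.
Step 3. [col 1: Y + X ≡ R (mod 10)] column 1 (Y + X ≡ R (mod 10), carry-in 0) doesn't pin R yet; pick R=5 and continue ⇒ R=5.
Step 4. [col 1: Y + X ≡ R (mod 10)] in column 1 we have Y+X≡R with carry-in 0; given X=3, R=5 and digits 1,3,5 already taken and all letters distinct, that pins Y to 2. So Y=2.
Step 5. [col 2: X + P ≡ Y (mod 10)] from column 2 (X=3, Y=2, carry-in 0, digits 1,2,3,5 already taken and all letters distinct): P must equal 9, so P=9.
Step 6. [col 3: M + Y ≡ Z (mod 10)] from column 3 (M=1, Y=2, carry-in 1, digits 1,2,3,5,9 already taken and all letters distinct): Z must equal 4, so Z=4.
Step 7. [col 4: X + O ≡ M (mod 10)] column 4: given X=3, M=1, carry-in 0, and digits 1,2,3,4,5,9 already taken and all letters distinct, X+O≡M (mod 10) forces O=8. So O=8.
Step 8. [col 5: O + O ≡ G (mod 10)] column 5 reads O+O+carry(1)=G with O=8; with digits 1,2,3,4,5,8,9 already taken and all letters distinct, the only value for G is 7. So G=7.
Step 9. [col 6: X + C ≡ T (mod 10)] from column 6 (X=3, carry-in 1, digits 1,2,3,4,5,7,8,9 already taken and all letters distinct): C must equal 6, so C=6.
Step 10. [col 6: X + C ≡ T (mod 10)] column 6 reads X+C+carry(1)=T with X=3, C=6; with digits 1,2,3,4,5,6,7,8,9 already taken and all letters distinct, the only value for T is 0. So T=0.

Answer: C=6, G=7, M=1, O=8, P=9, R=5, T=0, X=3, Y=2, Z=4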